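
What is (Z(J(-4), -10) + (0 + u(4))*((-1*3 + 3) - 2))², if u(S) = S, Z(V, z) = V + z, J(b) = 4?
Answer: 196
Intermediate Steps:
(Z(J(-4), -10) + (0 + u(4))*((-1*3 + 3) - 2))² = ((4 - 10) + (0 + 4)*((-1*3 + 3) - 2))² = (-6 + 4*((-3 + 3) - 2))² = (-6 + 4*(0 - 2))² = (-6 + 4*(-2))² = (-6 - 8)² = (-14)² = 196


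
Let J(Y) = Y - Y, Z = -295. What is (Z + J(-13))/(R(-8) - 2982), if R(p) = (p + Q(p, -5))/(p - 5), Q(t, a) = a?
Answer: 295/2981 ≈ 0.098960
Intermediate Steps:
J(Y) = 0
R(p) = 1 (R(p) = (p - 5)/(p - 5) = (-5 + p)/(-5 + p) = 1)
(Z + J(-13))/(R(-8) - 2982) = (-295 + 0)/(1 - 2982) = -295/(-2981) = -295*(-1/2981) = 295/2981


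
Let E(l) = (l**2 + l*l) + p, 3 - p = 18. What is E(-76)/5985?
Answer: 11537/5985 ≈ 1.9277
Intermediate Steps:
p = -15 (p = 3 - 1*18 = 3 - 18 = -15)
E(l) = -15 + 2*l**2 (E(l) = (l**2 + l*l) - 15 = (l**2 + l**2) - 15 = 2*l**2 - 15 = -15 + 2*l**2)
E(-76)/5985 = (-15 + 2*(-76)**2)/5985 = (-15 + 2*5776)*(1/5985) = (-15 + 11552)*(1/5985) = 11537*(1/5985) = 11537/5985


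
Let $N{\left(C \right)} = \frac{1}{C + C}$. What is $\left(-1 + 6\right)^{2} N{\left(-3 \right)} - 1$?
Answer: $- \frac{31}{6} \approx -5.1667$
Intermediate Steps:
$N{\left(C \right)} = \frac{1}{2 C}$
$\left(-1 + 6\right)^{2} N{\left(-3 \right)} - 1 = \left(-1 + 6\right)^{2} \frac{1}{2 \left(-3\right)} - 1 = 5^{2} \cdot \frac{1}{2} \left(- \frac{1}{3}\right) - 1 = 25 \left(- \frac{1}{6}\right) - 1 = - \frac{25}{6} - 1 = - \frac{31}{6}$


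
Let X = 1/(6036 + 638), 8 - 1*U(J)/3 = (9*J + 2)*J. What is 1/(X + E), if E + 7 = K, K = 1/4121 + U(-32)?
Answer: -27503554/754670007411 ≈ -3.6444e-5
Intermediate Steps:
U(J) = 24 - 3*J*(2 + 9*J) (U(J) = 24 - 3*(9*J + 2)*J = 24 - 3*(2 + 9*J)*J = 24 - 3*J*(2 + 9*J))
X = 1/6674 ≈ 0.00014984
K = -113047271/4121 (K = 1/4121 + (24 - 27*(-32)² - 6*(-32)) = 1/4121 + (24 - 27*1024 + 192) = 1/4121 + (24 - 27648 + 192) = 1/4121 - 27432 = -113047271/4121 ≈ -27432.)
E = -113076118/4121 (E = -7 - 113047271/4121 = -113076118/4121 ≈ -27439.)
1/(X + E) = 1/(1/6674 - 113076118/4121) = 1/(-754670007411/27503554) = -27503554/754670007411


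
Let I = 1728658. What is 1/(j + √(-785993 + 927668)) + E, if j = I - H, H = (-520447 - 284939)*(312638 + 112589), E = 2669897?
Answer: 62629465348099732947945437721/23457633514738483499345 - √5667/23457633514738483499345 ≈ 2.6699e+6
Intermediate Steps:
H = -342471872622 (H = -805386*425227 = -342471872622)
j = 342473601280 (j = 1728658 - 1*(-342471872622) = 1728658 + 342471872622 = 342473601280)
1/(j + √(-785993 + 927668)) + E = 1/(342473601280 + √(-785993 + 927668)) + 2669897 = 1/(342473601280 + √141675) + 2669897 = 1/(342473601280 + 5*√5667) + 2669897 = 2669897 + 1/(342473601280 + 5*√5667)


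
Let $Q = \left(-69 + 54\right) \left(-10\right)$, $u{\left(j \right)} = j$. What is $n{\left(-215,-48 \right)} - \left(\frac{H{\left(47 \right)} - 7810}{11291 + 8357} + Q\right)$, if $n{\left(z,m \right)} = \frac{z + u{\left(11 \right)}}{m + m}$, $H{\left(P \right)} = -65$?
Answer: $- \frac{2897573}{19648} \approx -147.47$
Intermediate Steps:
$Q = 150$ ($Q = \left(-15\right) \left(-10\right) = 150$)
$n{\left(z,m \right)} = \frac{11 + z}{2 m}$ ($n{\left(z,m \right)} = \frac{z + 11}{m + m} = \frac{11 + z}{2 m}$)
$n{\left(-215,-48 \right)} - \left(\frac{H{\left(47 \right)} - 7810}{11291 + 8357} + Q\right) = \frac{11 - 215}{2 \left(-48\right)} - \left(\frac{-65 - 7810}{11291 + 8357} + 150\right) = \frac{1}{2} \left(- \frac{1}{48}\right) \left(-204\right) - \left(- \frac{7875}{19648} + 150\right) = \frac{17}{8} - \left(\left(-7875\right) \frac{1}{19648} + 150\right) = \frac{17}{8} - \left(- \frac{7875}{19648} + 150\right) = \frac{17}{8} - \frac{2939325}{19648} = - \frac{2897573}{19648}$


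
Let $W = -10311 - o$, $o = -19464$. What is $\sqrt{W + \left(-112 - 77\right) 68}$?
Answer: $3 i \sqrt{411} \approx 60.819 i$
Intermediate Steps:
$W = 9153$ ($W = -10311 - -19464 = -10311 + 19464 = 9153$)
$\sqrt{W + \left(-112 - 77\right) 68} = \sqrt{9153 + \left(-112 - 77\right) 68} = \sqrt{9153 - 12852} = \sqrt{-3699} = 3 i \sqrt{411}$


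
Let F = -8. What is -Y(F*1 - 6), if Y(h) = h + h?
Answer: 28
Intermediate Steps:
Y(h) = 2*h
-Y(F*1 - 6) = -2*(-8*1 - 6) = -2*(-8 - 6) = -2*(-14) = -1*(-28) = 28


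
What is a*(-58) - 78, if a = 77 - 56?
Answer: -1296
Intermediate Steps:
a = 21
a*(-58) - 78 = 21*(-58) - 78 = -1218 - 78 = -1296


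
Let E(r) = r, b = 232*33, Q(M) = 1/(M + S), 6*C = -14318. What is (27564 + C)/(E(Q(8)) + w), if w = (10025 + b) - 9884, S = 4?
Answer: 302132/93565 ≈ 3.2291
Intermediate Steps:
C = -7159/3 (C = (⅙)*(-14318) = -7159/3 ≈ -2386.3)
Q(M) = 1/(4 + M) (Q(M) = 1/(M + 4) = 1/(4 + M))
b = 7656
w = 7797 (w = (10025 + 7656) - 9884 = 17681 - 9884 = 7797)
(27564 + C)/(E(Q(8)) + w) = (27564 - 7159/3)/(1/(4 + 8) + 7797) = 75533/(3*(1/12 + 7797)) = 75533/(3*(93565/12)) = (75533/3)*(12/93565) = 302132/93565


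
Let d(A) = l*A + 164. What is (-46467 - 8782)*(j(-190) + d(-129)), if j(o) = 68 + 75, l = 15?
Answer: 89945372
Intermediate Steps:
d(A) = 164 + 15*A (d(A) = 15*A + 164 = 164 + 15*A)
j(o) = 143
(-46467 - 8782)*(j(-190) + d(-129)) = (-46467 - 8782)*(143 + (164 + 15*(-129))) = -55249*(143 + (164 - 1935)) = -55249*(143 - 1771) = -55249*(-1628) = 89945372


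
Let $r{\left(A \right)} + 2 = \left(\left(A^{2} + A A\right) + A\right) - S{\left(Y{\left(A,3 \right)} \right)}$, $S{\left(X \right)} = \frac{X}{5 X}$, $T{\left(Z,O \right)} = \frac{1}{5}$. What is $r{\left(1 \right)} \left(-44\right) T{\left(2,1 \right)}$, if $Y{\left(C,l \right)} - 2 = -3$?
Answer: $- \frac{176}{25} \approx -7.04$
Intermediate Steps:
$Y{\left(C,l \right)} = -1$ ($Y{\left(C,l \right)} = 2 - 3 = -1$)
$T{\left(Z,O \right)} = \frac{1}{5}$
$S{\left(X \right)} = \frac{1}{5}$ ($S{\left(X \right)} = X \frac{1}{5 X} = \frac{1}{5}$)
$r{\left(A \right)} = - \frac{11}{5} + A + 2 A^{2}$ ($r{\left(A \right)} = -2 - \left(\frac{1}{5} - A - A^{2} - A A\right) = -2 - \left(\frac{1}{5} - A - 2 A^{2}\right) = -2 + \left(- \frac{1}{5} + A + 2 A^{2}\right) = - \frac{11}{5} + A + 2 A^{2}$)
$r{\left(1 \right)} \left(-44\right) T{\left(2,1 \right)} = \left(- \frac{11}{5} + 1 + 2 \cdot 1^{2}\right) \left(-44\right) \frac{1}{5} = \left(- \frac{11}{5} + 1 + 2 \cdot 1\right) \left(-44\right) \frac{1}{5} = \left(- \frac{11}{5} + 1 + 2\right) \left(-44\right) \frac{1}{5} = \frac{4}{5} \left(-44\right) \frac{1}{5} = \left(- \frac{176}{5}\right) \frac{1}{5} = - \frac{176}{25}$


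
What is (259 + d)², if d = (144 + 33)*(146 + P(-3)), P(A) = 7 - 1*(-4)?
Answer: 786690304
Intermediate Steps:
P(A) = 11 (P(A) = 7 + 4 = 11)
d = 27789 (d = (144 + 33)*(146 + 11) = 177*157 = 27789)
(259 + d)² = (259 + 27789)² = 28048² = 786690304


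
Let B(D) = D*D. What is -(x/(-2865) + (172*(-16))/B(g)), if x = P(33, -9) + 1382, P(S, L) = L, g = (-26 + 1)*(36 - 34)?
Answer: 565849/358125 ≈ 1.5800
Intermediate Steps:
g = -50 (g = -25*2 = -50)
B(D) = D²
x = 1373 (x = -9 + 1382 = 1373)
-(x/(-2865) + (172*(-16))/B(g)) = -(1373/(-2865) + (172*(-16))/((-50)²)) = -(1373*(-1/2865) - 2752/2500) = -(-1373/2865 - 2752*1/2500) = -(-1373/2865 - 688/625) = -1*(-565849/358125) = 565849/358125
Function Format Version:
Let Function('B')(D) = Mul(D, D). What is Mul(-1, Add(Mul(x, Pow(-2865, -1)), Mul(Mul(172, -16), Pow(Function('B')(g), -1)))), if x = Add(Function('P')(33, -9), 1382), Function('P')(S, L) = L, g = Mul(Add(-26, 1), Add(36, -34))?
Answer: Rational(565849, 358125) ≈ 1.5800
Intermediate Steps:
g = -50 (g = Mul(-25, 2) = -50)
Function('B')(D) = Pow(D, 2)
x = 1373 (x = Add(-9, 1382) = 1373)
Mul(-1, Add(Mul(x, Pow(-2865, -1)), Mul(Mul(172, -16), Pow(Function('B')(g), -1)))) = Mul(-1, Add(Mul(1373, Pow(-2865, -1)), Mul(Mul(172, -16), Pow(Pow(-50, 2), -1)))) = Mul(-1, Add(Mul(1373, Rational(-1, 2865)), Mul(-2752, Pow(2500, -1)))) = Mul(-1, Add(Rational(-1373, 2865), Mul(-2752, Rational(1, 2500)))) = Mul(-1, Add(Rational(-1373, 2865), Rational(-688, 625))) = Mul(-1, Rational(-565849, 358125)) = Rational(565849, 358125)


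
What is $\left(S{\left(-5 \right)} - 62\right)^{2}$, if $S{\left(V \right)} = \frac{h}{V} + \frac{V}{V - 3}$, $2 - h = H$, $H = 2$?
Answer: $\frac{241081}{64} \approx 3766.9$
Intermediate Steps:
$h = 0$ ($h = 2 - 2 = 0$)
$S{\left(V \right)} = \frac{V}{-3 + V}$ ($S{\left(V \right)} = \frac{0}{V} + \frac{V}{V - 3} = 0 + \frac{V}{V - 3} = 0 + \frac{V}{-3 + V} = \frac{V}{-3 + V}$)
$\left(S{\left(-5 \right)} - 62\right)^{2} = \left(- \frac{5}{-3 - 5} - 62\right)^{2} = \left(- \frac{5}{-8} - 62\right)^{2} = \left(\left(-5\right) \left(- \frac{1}{8}\right) - 62\right)^{2} = \left(\frac{5}{8} - 62\right)^{2} = \left(- \frac{491}{8}\right)^{2} = \frac{241081}{64}$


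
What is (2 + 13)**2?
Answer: 225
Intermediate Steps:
(2 + 13)**2 = 15**2 = 225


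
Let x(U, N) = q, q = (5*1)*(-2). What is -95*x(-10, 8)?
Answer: 950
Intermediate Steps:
q = -10 (q = 5*(-2) = -10)
x(U, N) = -10
-95*x(-10, 8) = -95*(-10) = 950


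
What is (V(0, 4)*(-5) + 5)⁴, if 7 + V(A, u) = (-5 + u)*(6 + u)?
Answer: 65610000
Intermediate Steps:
V(A, u) = -7 + (-5 + u)*(6 + u)
(V(0, 4)*(-5) + 5)⁴ = ((-37 + 4 + 4²)*(-5) + 5)⁴ = ((-37 + 4 + 16)*(-5) + 5)⁴ = (-17*(-5) + 5)⁴ = (85 + 5)⁴ = 90⁴ = 65610000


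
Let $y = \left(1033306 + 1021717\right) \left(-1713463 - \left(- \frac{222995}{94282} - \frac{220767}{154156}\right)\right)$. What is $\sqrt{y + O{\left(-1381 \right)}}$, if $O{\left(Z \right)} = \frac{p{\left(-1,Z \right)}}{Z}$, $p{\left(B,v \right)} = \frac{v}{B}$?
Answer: $\frac{i \sqrt{160861112818513374263087303699}}{213737294} \approx 1.8765 \cdot 10^{6} i$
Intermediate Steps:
$O{\left(Z \right)} = -1$ ($O{\left(Z \right)} = \frac{Z \frac{1}{-1}}{Z} = \frac{Z \left(-1\right)}{Z} = \frac{\left(-1\right) Z}{Z} = -1$)
$y = - \frac{1505222694720442101529}{427474588}$ ($y = 2055023 \left(-1713463 - - \frac{1623246221}{427474588}\right) = 2055023 \left(-1713463 + \left(\frac{220767}{154156} + \frac{222995}{94282}\right)\right) = 2055023 \left(-1713463 + \frac{1623246221}{427474588}\right) = 2055023 \left(- \frac{732460266732023}{427474588}\right) = - \frac{1505222694720442101529}{427474588} \approx -3.5212 \cdot 10^{12}$)
$\sqrt{y + O{\left(-1381 \right)}} = \sqrt{- \frac{1505222694720442101529}{427474588} - 1} = \sqrt{- \frac{1505222694720869576117}{427474588}} = \frac{i \sqrt{160861112818513374263087303699}}{213737294}$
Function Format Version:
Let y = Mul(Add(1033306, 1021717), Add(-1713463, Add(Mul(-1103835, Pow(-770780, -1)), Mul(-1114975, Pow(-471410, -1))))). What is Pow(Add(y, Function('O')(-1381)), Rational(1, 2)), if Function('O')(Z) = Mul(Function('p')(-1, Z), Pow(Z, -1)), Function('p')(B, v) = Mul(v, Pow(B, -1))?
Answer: Mul(Rational(1, 213737294), I, Pow(160861112818513374263087303699, Rational(1, 2))) ≈ Mul(1.8765e+6, I)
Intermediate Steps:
Function('O')(Z) = -1 (Function('O')(Z) = Mul(Mul(Z, Pow(-1, -1)), Pow(Z, -1)) = Mul(Mul(Z, -1), Pow(Z, -1)) = Mul(Mul(-1, Z), Pow(Z, -1)) = -1)
y = Rational(-1505222694720442101529, 427474588) (y = Mul(2055023, Add(-1713463, Add(Mul(-1103835, Rational(-1, 770780)), Mul(-1114975, Rational(-1, 471410))))) = Mul(2055023, Add(-1713463, Add(Rational(220767, 154156), Rational(222995, 94282)))) = Mul(2055023, Add(-1713463, Rational(1623246221, 427474588))) = Mul(2055023, Rational(-732460266732023, 427474588)) = Rational(-1505222694720442101529, 427474588) ≈ -3.5212e+12)
Pow(Add(y, Function('O')(-1381)), Rational(1, 2)) = Pow(Add(Rational(-1505222694720442101529, 427474588), -1), Rational(1, 2)) = Pow(Rational(-1505222694720869576117, 427474588), Rational(1, 2)) = Mul(Rational(1, 213737294), I, Pow(160861112818513374263087303699, Rational(1, 2)))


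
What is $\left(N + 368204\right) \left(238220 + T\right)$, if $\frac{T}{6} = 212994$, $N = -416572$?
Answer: $-73334787712$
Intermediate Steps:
$T = 1277964$ ($T = 6 \cdot 212994 = 1277964$)
$\left(N + 368204\right) \left(238220 + T\right) = \left(-416572 + 368204\right) \left(238220 + 1277964\right) = \left(-48368\right) 1516184 = -73334787712$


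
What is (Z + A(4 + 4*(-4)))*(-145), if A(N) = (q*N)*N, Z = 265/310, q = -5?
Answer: 6465115/62 ≈ 1.0428e+5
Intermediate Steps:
Z = 53/62 (Z = 265*(1/310) = 53/62 ≈ 0.85484)
A(N) = -5*N**2 (A(N) = (-5*N)*N = -5*N**2)
(Z + A(4 + 4*(-4)))*(-145) = (53/62 - 5*(4 + 4*(-4))**2)*(-145) = (53/62 - 5*(4 - 16)**2)*(-145) = (53/62 - 5*(-12)**2)*(-145) = (53/62 - 5*144)*(-145) = (53/62 - 720)*(-145) = -44587/62*(-145) = 6465115/62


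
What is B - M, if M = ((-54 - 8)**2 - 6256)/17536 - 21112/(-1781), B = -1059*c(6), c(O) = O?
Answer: -27907301/4384 ≈ -6365.7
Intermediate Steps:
B = -6354 (B = -1059*6 = -6354)
M = 51365/4384 (M = ((-62)**2 - 6256)*(1/17536) - 21112*(-1/1781) = (3844 - 6256)*(1/17536) + 1624/137 = -2412*1/17536 + 1624/137 = -603/4384 + 1624/137 = 51365/4384 ≈ 11.716)
B - M = -6354 - 1*51365/4384 = -6354 - 51365/4384 = -27907301/4384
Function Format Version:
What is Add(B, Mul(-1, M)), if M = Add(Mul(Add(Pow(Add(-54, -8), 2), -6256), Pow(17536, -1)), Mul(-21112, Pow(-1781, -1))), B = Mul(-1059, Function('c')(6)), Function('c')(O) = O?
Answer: Rational(-27907301, 4384) ≈ -6365.7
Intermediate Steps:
B = -6354 (B = Mul(-1059, 6) = -6354)
M = Rational(51365, 4384) (M = Add(Mul(Add(Pow(-62, 2), -6256), Rational(1, 17536)), Mul(-21112, Rational(-1, 1781))) = Add(Mul(Add(3844, -6256), Rational(1, 17536)), Rational(1624, 137)) = Add(Mul(-2412, Rational(1, 17536)), Rational(1624, 137)) = Add(Rational(-603, 4384), Rational(1624, 137)) = Rational(51365, 4384) ≈ 11.716)
Add(B, Mul(-1, M)) = Add(-6354, Mul(-1, Rational(51365, 4384))) = Add(-6354, Rational(-51365, 4384)) = Rational(-27907301, 4384)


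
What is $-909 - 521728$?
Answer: $-522637$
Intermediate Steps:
$-909 - 521728 = -522637$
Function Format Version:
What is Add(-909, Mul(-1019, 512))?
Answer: -522637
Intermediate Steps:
Add(-909, Mul(-1019, 512)) = Add(-909, -521728) = -522637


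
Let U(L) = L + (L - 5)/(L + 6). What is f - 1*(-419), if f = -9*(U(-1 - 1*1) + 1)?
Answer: 1775/4 ≈ 443.75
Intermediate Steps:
U(L) = L + (-5 + L)/(6 + L)
f = 99/4 (f = -9*((-5 + (-1 - 1*1)² + 7*(-1 - 1*1))/(6 + (-1 - 1*1)) + 1) = -9*((-5 + (-1 - 1)² + 7*(-1 - 1))/(6 + (-1 - 1)) + 1) = -9*((-5 + (-2)² + 7*(-2))/(6 - 2) + 1) = -9*((-5 + 4 - 14)/4 + 1) = -9*((¼)*(-15) + 1) = -9*(-15/4 + 1) = -9*(-11/4) = 99/4 ≈ 24.750)
f - 1*(-419) = 99/4 - 1*(-419) = 99/4 + 419 = 1775/4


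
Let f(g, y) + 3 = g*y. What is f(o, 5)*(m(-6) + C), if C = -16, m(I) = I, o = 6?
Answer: -594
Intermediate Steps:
f(g, y) = -3 + g*y
f(o, 5)*(m(-6) + C) = (-3 + 6*5)*(-6 - 16) = (-3 + 30)*(-22) = 27*(-22) = -594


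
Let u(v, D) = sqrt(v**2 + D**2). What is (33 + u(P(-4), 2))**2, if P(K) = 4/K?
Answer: (33 + sqrt(5))**2 ≈ 1241.6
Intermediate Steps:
u(v, D) = sqrt(D**2 + v**2)
(33 + u(P(-4), 2))**2 = (33 + sqrt(2**2 + (4/(-4))**2))**2 = (33 + sqrt(4 + (4*(-1/4))**2))**2 = (33 + sqrt(4 + (-1)**2))**2 = (33 + sqrt(4 + 1))**2 = (33 + sqrt(5))**2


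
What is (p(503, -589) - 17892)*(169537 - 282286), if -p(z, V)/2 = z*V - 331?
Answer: -64864950696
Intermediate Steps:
p(z, V) = 662 - 2*V*z (p(z, V) = -2*(z*V - 331) = -2*(V*z - 331) = -2*(-331 + V*z) = 662 - 2*V*z)
(p(503, -589) - 17892)*(169537 - 282286) = ((662 - 2*(-589)*503) - 17892)*(169537 - 282286) = ((662 + 592534) - 17892)*(-112749) = (593196 - 17892)*(-112749) = 575304*(-112749) = -64864950696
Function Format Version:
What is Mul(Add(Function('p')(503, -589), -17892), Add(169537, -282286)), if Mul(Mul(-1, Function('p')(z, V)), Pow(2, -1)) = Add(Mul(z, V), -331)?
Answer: -64864950696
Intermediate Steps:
Function('p')(z, V) = Add(662, Mul(-2, V, z)) (Function('p')(z, V) = Mul(-2, Add(Mul(z, V), -331)) = Mul(-2, Add(Mul(V, z), -331)) = Mul(-2, Add(-331, Mul(V, z))) = Add(662, Mul(-2, V, z)))
Mul(Add(Function('p')(503, -589), -17892), Add(169537, -282286)) = Mul(Add(Add(662, Mul(-2, -589, 503)), -17892), Add(169537, -282286)) = Mul(Add(Add(662, 592534), -17892), -112749) = Mul(Add(593196, -17892), -112749) = Mul(575304, -112749) = -64864950696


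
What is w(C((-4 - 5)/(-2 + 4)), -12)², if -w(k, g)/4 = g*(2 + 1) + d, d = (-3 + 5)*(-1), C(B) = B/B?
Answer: 23104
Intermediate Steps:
C(B) = 1
d = -2 (d = 2*(-1) = -2)
w(k, g) = 8 - 12*g (w(k, g) = -4*(g*(2 + 1) - 2) = -4*(g*3 - 2) = -4*(3*g - 2) = -4*(-2 + 3*g) = 8 - 12*g)
w(C((-4 - 5)/(-2 + 4)), -12)² = (8 - 12*(-12))² = (8 + 144)² = 152² = 23104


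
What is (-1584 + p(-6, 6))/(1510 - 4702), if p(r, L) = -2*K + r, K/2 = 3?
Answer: 267/532 ≈ 0.50188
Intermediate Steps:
K = 6 (K = 2*3 = 6)
p(r, L) = -12 + r (p(r, L) = -2*6 + r = -12 + r)
(-1584 + p(-6, 6))/(1510 - 4702) = (-1584 + (-12 - 6))/(1510 - 4702) = (-1584 - 18)/(-3192) = -1602*(-1/3192) = 267/532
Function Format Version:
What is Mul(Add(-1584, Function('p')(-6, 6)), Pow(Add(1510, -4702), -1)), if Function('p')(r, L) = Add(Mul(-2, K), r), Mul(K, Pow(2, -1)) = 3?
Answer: Rational(267, 532) ≈ 0.50188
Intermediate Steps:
K = 6 (K = Mul(2, 3) = 6)
Function('p')(r, L) = Add(-12, r) (Function('p')(r, L) = Add(Mul(-2, 6), r) = Add(-12, r))
Mul(Add(-1584, Function('p')(-6, 6)), Pow(Add(1510, -4702), -1)) = Mul(Add(-1584, Add(-12, -6)), Pow(Add(1510, -4702), -1)) = Mul(Add(-1584, -18), Pow(-3192, -1)) = Mul(-1602, Rational(-1, 3192)) = Rational(267, 532)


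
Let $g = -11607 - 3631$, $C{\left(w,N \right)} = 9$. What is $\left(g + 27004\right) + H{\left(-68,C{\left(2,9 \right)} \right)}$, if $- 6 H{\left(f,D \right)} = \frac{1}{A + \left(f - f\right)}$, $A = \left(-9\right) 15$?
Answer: $\frac{9530461}{810} \approx 11766.0$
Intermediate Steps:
$A = -135$
$g = -15238$
$H{\left(f,D \right)} = \frac{1}{810}$ ($H{\left(f,D \right)} = - \frac{1}{6 \left(-135 + \left(f - f\right)\right)} = - \frac{1}{6 \left(-135 + 0\right)} = - \frac{1}{6 \left(-135\right)} = \left(- \frac{1}{6}\right) \left(- \frac{1}{135}\right) = \frac{1}{810}$)
$\left(g + 27004\right) + H{\left(-68,C{\left(2,9 \right)} \right)} = \left(-15238 + 27004\right) + \frac{1}{810} = 11766 + \frac{1}{810} = \frac{9530461}{810}$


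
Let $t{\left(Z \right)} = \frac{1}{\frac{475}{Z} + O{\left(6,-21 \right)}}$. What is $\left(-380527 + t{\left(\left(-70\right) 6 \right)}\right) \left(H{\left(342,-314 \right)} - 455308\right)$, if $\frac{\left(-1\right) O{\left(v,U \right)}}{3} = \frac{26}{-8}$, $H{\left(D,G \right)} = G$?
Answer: $\frac{31381132007652}{181} \approx 1.7338 \cdot 10^{11}$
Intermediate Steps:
$O{\left(v,U \right)} = \frac{39}{4}$ ($O{\left(v,U \right)} = - 3 \frac{26}{-8} = - 3 \cdot 26 \left(- \frac{1}{8}\right) = \left(-3\right) \left(- \frac{13}{4}\right) = \frac{39}{4}$)
$t{\left(Z \right)} = \frac{1}{\frac{39}{4} + \frac{475}{Z}}$ ($t{\left(Z \right)} = \frac{1}{\frac{475}{Z} + \frac{39}{4}} = \frac{1}{\frac{39}{4} + \frac{475}{Z}}$)
$\left(-380527 + t{\left(\left(-70\right) 6 \right)}\right) \left(H{\left(342,-314 \right)} - 455308\right) = \left(-380527 + \frac{4 \left(\left(-70\right) 6\right)}{1900 + 39 \left(\left(-70\right) 6\right)}\right) \left(-314 - 455308\right) = \left(-380527 + 4 \left(-420\right) \frac{1}{1900 + 39 \left(-420\right)}\right) \left(-455622\right) = \left(-380527 + 4 \left(-420\right) \frac{1}{1900 - 16380}\right) \left(-455622\right) = \left(-380527 + 4 \left(-420\right) \frac{1}{-14480}\right) \left(-455622\right) = \left(-380527 + 4 \left(-420\right) \left(- \frac{1}{14480}\right)\right) \left(-455622\right) = \left(-380527 + \frac{21}{181}\right) \left(-455622\right) = \left(- \frac{68875366}{181}\right) \left(-455622\right) = \frac{31381132007652}{181}$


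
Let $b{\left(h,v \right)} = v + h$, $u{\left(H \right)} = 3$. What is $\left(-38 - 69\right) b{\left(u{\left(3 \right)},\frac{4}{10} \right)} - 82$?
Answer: $- \frac{2229}{5} \approx -445.8$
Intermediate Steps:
$b{\left(h,v \right)} = h + v$
$\left(-38 - 69\right) b{\left(u{\left(3 \right)},\frac{4}{10} \right)} - 82 = \left(-38 - 69\right) \left(3 + \frac{4}{10}\right) - 82 = - 107 \left(3 + 4 \cdot \frac{1}{10}\right) - 82 = - 107 \left(3 + \frac{2}{5}\right) - 82 = \left(-107\right) \frac{17}{5} - 82 = - \frac{1819}{5} - 82 = - \frac{2229}{5}$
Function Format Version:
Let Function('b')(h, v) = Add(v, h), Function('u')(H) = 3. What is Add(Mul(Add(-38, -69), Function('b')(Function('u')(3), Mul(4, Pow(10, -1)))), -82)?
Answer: Rational(-2229, 5) ≈ -445.80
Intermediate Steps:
Function('b')(h, v) = Add(h, v)
Add(Mul(Add(-38, -69), Function('b')(Function('u')(3), Mul(4, Pow(10, -1)))), -82) = Add(Mul(Add(-38, -69), Add(3, Mul(4, Pow(10, -1)))), -82) = Add(Mul(-107, Add(3, Mul(4, Rational(1, 10)))), -82) = Add(Mul(-107, Add(3, Rational(2, 5))), -82) = Add(Mul(-107, Rational(17, 5)), -82) = Add(Rational(-1819, 5), -82) = Rational(-2229, 5)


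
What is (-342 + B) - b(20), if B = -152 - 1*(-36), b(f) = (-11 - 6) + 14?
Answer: -455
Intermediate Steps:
b(f) = -3 (b(f) = -17 + 14 = -3)
B = -116 (B = -152 + 36 = -116)
(-342 + B) - b(20) = (-342 - 116) - 1*(-3) = -458 + 3 = -455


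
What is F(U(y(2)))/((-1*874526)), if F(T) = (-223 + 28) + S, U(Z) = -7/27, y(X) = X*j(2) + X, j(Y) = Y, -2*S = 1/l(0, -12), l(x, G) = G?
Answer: 4679/20988624 ≈ 0.00022293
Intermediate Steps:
S = 1/24 (S = -½/(-12) = -½*(-1/12) = 1/24 ≈ 0.041667)
y(X) = 3*X (y(X) = X*2 + X = 2*X + X = 3*X)
U(Z) = -7/27 (U(Z) = -7*1/27 = -7/27)
F(T) = -4679/24 (F(T) = (-223 + 28) + 1/24 = -195 + 1/24 = -4679/24)
F(U(y(2)))/((-1*874526)) = -4679/(24*((-1*874526))) = -4679/24/(-874526) = -4679/24*(-1/874526) = 4679/20988624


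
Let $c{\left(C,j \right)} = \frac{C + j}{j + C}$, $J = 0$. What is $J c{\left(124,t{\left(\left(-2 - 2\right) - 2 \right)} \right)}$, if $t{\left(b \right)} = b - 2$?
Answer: $0$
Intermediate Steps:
$t{\left(b \right)} = -2 + b$
$c{\left(C,j \right)} = 1$ ($c{\left(C,j \right)} = \frac{C + j}{C + j} = 1$)
$J c{\left(124,t{\left(\left(-2 - 2\right) - 2 \right)} \right)} = 0 \cdot 1 = 0$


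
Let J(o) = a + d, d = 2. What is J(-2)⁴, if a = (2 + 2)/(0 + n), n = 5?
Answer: 38416/625 ≈ 61.466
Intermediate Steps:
a = ⅘ (a = (2 + 2)/(0 + 5) = 4/5 = 4*(⅕) = ⅘ ≈ 0.80000)
J(o) = 14/5 (J(o) = ⅘ + 2 = 14/5)
J(-2)⁴ = (14/5)⁴ = 38416/625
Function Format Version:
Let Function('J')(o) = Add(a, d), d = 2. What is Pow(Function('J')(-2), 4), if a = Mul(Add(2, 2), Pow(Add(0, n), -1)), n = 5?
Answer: Rational(38416, 625) ≈ 61.466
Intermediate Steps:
a = Rational(4, 5) (a = Mul(Add(2, 2), Pow(Add(0, 5), -1)) = Mul(4, Pow(5, -1)) = Mul(4, Rational(1, 5)) = Rational(4, 5) ≈ 0.80000)
Function('J')(o) = Rational(14, 5) (Function('J')(o) = Add(Rational(4, 5), 2) = Rational(14, 5))
Pow(Function('J')(-2), 4) = Pow(Rational(14, 5), 4) = Rational(38416, 625)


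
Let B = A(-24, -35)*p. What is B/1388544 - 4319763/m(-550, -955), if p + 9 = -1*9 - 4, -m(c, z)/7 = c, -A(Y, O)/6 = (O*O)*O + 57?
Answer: -17916491377/15910400 ≈ -1126.1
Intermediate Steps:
A(Y, O) = -342 - 6*O³ (A(Y, O) = -6*((O*O)*O + 57) = -6*(O²*O + 57) = -6*(O³ + 57) = -6*(57 + O³) = -342 - 6*O³)
m(c, z) = -7*c
p = -22 (p = -9 + (-1*9 - 4) = -9 + (-9 - 4) = -9 - 13 = -22)
B = -5651976 (B = (-342 - 6*(-35)³)*(-22) = (-342 - 6*(-42875))*(-22) = (-342 + 257250)*(-22) = 256908*(-22) = -5651976)
B/1388544 - 4319763/m(-550, -955) = -5651976/1388544 - 4319763/((-7*(-550))) = -5651976*1/1388544 - 4319763/3850 = -235499/57856 - 4319763*1/3850 = -235499/57856 - 617109/550 = -17916491377/15910400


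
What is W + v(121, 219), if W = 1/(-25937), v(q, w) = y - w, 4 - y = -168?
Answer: -1219040/25937 ≈ -47.000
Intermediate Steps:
y = 172 (y = 4 - 1*(-168) = 4 + 168 = 172)
v(q, w) = 172 - w
W = -1/25937 ≈ -3.8555e-5
W + v(121, 219) = -1/25937 + (172 - 1*219) = -1/25937 + (172 - 219) = -1/25937 - 47 = -1219040/25937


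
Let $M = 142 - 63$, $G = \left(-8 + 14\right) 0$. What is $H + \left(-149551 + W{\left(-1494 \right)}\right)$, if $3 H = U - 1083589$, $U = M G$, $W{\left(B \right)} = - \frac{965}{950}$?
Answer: $- \frac{291126559}{570} \approx -5.1075 \cdot 10^{5}$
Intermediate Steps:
$W{\left(B \right)} = - \frac{193}{190}$ ($W{\left(B \right)} = \left(-965\right) \frac{1}{950} = - \frac{193}{190}$)
$G = 0$ ($G = 6 \cdot 0 = 0$)
$M = 79$ ($M = 142 - 63 = 79$)
$U = 0$ ($U = 79 \cdot 0 = 0$)
$H = - \frac{1083589}{3}$ ($H = \frac{0 - 1083589}{3} = \frac{1}{3} \left(-1083589\right) = - \frac{1083589}{3} \approx -3.612 \cdot 10^{5}$)
$H + \left(-149551 + W{\left(-1494 \right)}\right) = - \frac{1083589}{3} - \frac{28414883}{190} = - \frac{291126559}{570}$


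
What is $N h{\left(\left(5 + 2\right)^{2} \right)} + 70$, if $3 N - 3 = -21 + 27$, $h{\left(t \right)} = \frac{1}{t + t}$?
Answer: $\frac{6863}{98} \approx 70.031$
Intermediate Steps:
$h{\left(t \right)} = \frac{1}{2 t}$
$N = 3$ ($N = 1 + \frac{-21 + 27}{3} = 1 + \frac{1}{3} \cdot 6 = 1 + 2 = 3$)
$N h{\left(\left(5 + 2\right)^{2} \right)} + 70 = 3 \frac{1}{2 \left(5 + 2\right)^{2}} + 70 = 3 \frac{1}{2 \cdot 7^{2}} + 70 = 3 \frac{1}{2 \cdot 49} + 70 = 3 \cdot \frac{1}{2} \cdot \frac{1}{49} + 70 = 3 \cdot \frac{1}{98} + 70 = \frac{3}{98} + 70 = \frac{6863}{98}$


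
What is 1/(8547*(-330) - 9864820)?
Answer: -1/12685330 ≈ -7.8831e-8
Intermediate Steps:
1/(8547*(-330) - 9864820) = 1/(-2820510 - 9864820) = 1/(-12685330) = -1/12685330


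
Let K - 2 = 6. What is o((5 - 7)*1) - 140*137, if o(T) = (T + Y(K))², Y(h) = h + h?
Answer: -18984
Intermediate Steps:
K = 8 (K = 2 + 6 = 8)
Y(h) = 2*h
o(T) = (16 + T)² (o(T) = (T + 2*8)² = (T + 16)² = (16 + T)²)
o((5 - 7)*1) - 140*137 = (16 + (5 - 7)*1)² - 140*137 = (16 - 2*1)² - 1*19180 = (16 - 2)² - 19180 = 14² - 19180 = 196 - 19180 = -18984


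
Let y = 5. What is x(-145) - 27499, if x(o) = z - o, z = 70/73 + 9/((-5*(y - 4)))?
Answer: -9984517/365 ≈ -27355.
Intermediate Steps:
z = -307/365 (z = 70/73 + 9/((-5*(5 - 4))) = 70*(1/73) + 9/((-5*1)) = 70/73 + 9/(-5) = 70/73 + 9*(-⅕) = 70/73 - 9/5 = -307/365 ≈ -0.84110)
x(o) = -307/365 - o
x(-145) - 27499 = (-307/365 - 1*(-145)) - 27499 = (-307/365 + 145) - 27499 = 52618/365 - 27499 = -9984517/365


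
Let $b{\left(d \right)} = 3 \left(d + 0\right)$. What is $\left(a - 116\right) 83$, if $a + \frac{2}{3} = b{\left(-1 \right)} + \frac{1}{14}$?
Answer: $- \frac{416909}{42} \approx -9926.4$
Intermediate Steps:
$b{\left(d \right)} = 3 d$
$a = - \frac{151}{42}$ ($a = - \frac{2}{3} + \left(3 \left(-1\right) + \frac{1}{14}\right) = - \frac{2}{3} + \left(-3 + \frac{1}{14}\right) = - \frac{2}{3} - \frac{41}{14} = - \frac{151}{42} \approx -3.5952$)
$\left(a - 116\right) 83 = \left(- \frac{151}{42} - 116\right) 83 = \left(- \frac{5023}{42}\right) 83 = - \frac{416909}{42}$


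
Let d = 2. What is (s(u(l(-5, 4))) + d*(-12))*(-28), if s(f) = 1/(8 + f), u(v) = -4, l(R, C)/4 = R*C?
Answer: 665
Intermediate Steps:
l(R, C) = 4*C*R (l(R, C) = 4*(R*C) = 4*(C*R) = 4*C*R)
(s(u(l(-5, 4))) + d*(-12))*(-28) = (1/(8 - 4) + 2*(-12))*(-28) = (1/4 - 24)*(-28) = (¼ - 24)*(-28) = -95/4*(-28) = 665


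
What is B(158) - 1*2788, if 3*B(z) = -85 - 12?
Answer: -8461/3 ≈ -2820.3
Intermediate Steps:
B(z) = -97/3 (B(z) = (-85 - 12)/3 = (⅓)*(-97) = -97/3)
B(158) - 1*2788 = -97/3 - 1*2788 = -97/3 - 2788 = -8461/3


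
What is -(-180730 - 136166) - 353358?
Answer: -36462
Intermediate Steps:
-(-180730 - 136166) - 353358 = -1*(-316896) - 353358 = 316896 - 353358 = -36462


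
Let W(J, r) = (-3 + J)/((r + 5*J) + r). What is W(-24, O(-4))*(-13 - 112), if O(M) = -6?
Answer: -1125/44 ≈ -25.568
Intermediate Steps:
W(J, r) = (-3 + J)/(2*r + 5*J)
W(-24, O(-4))*(-13 - 112) = ((-3 - 24)/(2*(-6) + 5*(-24)))*(-13 - 112) = (-27/(-12 - 120))*(-125) = (-27/(-132))*(-125) = -1/132*(-27)*(-125) = (9/44)*(-125) = -1125/44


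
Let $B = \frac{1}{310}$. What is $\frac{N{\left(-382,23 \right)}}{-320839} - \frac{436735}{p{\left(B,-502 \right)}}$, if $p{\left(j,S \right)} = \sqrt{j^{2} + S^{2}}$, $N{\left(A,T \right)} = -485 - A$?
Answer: $\frac{103}{320839} - \frac{135387850 \sqrt{24217584401}}{24217584401} \approx -869.99$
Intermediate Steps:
$B = \frac{1}{310} \approx 0.0032258$
$p{\left(j,S \right)} = \sqrt{S^{2} + j^{2}}$
$\frac{N{\left(-382,23 \right)}}{-320839} - \frac{436735}{p{\left(B,-502 \right)}} = \frac{-485 - -382}{-320839} - \frac{436735}{\sqrt{\left(-502\right)^{2} + \left(\frac{1}{310}\right)^{2}}} = \left(-485 + 382\right) \left(- \frac{1}{320839}\right) - \frac{436735}{\sqrt{252004 + \frac{1}{96100}}} = \left(-103\right) \left(- \frac{1}{320839}\right) - \frac{436735}{\sqrt{\frac{24217584401}{96100}}} = \frac{103}{320839} - \frac{436735}{\frac{1}{310} \sqrt{24217584401}} = \frac{103}{320839} - 436735 \frac{310 \sqrt{24217584401}}{24217584401} = \frac{103}{320839} - \frac{135387850 \sqrt{24217584401}}{24217584401}$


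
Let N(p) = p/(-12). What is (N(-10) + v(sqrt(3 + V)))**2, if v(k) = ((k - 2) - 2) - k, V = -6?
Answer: 361/36 ≈ 10.028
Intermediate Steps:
N(p) = -p/12 (N(p) = p*(-1/12) = -p/12)
v(k) = -4 (v(k) = ((-2 + k) - 2) - k = (-4 + k) - k = -4)
(N(-10) + v(sqrt(3 + V)))**2 = (-1/12*(-10) - 4)**2 = (5/6 - 4)**2 = (-19/6)**2 = 361/36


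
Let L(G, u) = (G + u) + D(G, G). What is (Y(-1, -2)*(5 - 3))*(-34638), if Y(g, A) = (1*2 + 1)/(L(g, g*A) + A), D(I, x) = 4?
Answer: -69276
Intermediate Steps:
L(G, u) = 4 + G + u (L(G, u) = (G + u) + 4 = 4 + G + u)
Y(g, A) = 3/(4 + A + g + A*g) (Y(g, A) = (1*2 + 1)/((4 + g + g*A) + A) = (2 + 1)/((4 + g + A*g) + A) = 3/(4 + A + g + A*g))
(Y(-1, -2)*(5 - 3))*(-34638) = ((3/(4 - 2 - 1 - 2*(-1)))*(5 - 3))*(-34638) = ((3/(4 - 2 - 1 + 2))*2)*(-34638) = ((3/3)*2)*(-34638) = ((3*(⅓))*2)*(-34638) = (1*2)*(-34638) = 2*(-34638) = -69276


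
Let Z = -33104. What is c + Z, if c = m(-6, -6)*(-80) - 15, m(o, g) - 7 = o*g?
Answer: -36559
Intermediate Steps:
m(o, g) = 7 + g*o (m(o, g) = 7 + o*g = 7 + g*o)
c = -3455 (c = (7 - 6*(-6))*(-80) - 15 = (7 + 36)*(-80) - 15 = 43*(-80) - 15 = -3440 - 15 = -3455)
c + Z = -3455 - 33104 = -36559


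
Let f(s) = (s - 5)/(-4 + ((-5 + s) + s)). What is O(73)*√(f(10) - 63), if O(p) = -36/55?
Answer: -144*I*√473/605 ≈ -5.1765*I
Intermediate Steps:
f(s) = (-5 + s)/(-9 + 2*s) (f(s) = (-5 + s)/(-4 + (-5 + 2*s)) = (-5 + s)/(-9 + 2*s))
O(p) = -36/55 (O(p) = -36*1/55 = -36/55)
O(73)*√(f(10) - 63) = -36*√((-5 + 10)/(-9 + 2*10) - 63)/55 = -36*√(5/(-9 + 20) - 63)/55 = -36*√(5/11 - 63)/55 = -144*I*√473/605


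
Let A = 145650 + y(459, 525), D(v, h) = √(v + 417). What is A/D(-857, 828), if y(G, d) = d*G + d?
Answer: -38715*I*√110/22 ≈ -18457.0*I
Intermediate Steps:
D(v, h) = √(417 + v)
y(G, d) = d + G*d (y(G, d) = G*d + d = d + G*d)
A = 387150 (A = 145650 + 525*(1 + 459) = 145650 + 525*460 = 145650 + 241500 = 387150)
A/D(-857, 828) = 387150/(√(417 - 857)) = 387150/(√(-440)) = 387150/((2*I*√110)) = 387150*(-I*√110/220) = -38715*I*√110/22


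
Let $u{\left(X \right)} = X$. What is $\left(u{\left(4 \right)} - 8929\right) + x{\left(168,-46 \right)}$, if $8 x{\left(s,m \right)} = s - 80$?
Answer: $-8914$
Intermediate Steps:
$x{\left(s,m \right)} = -10 + \frac{s}{8}$ ($x{\left(s,m \right)} = \frac{s - 80}{8} = \frac{-80 + s}{8} = -10 + \frac{s}{8}$)
$\left(u{\left(4 \right)} - 8929\right) + x{\left(168,-46 \right)} = \left(4 - 8929\right) + \left(-10 + \frac{1}{8} \cdot 168\right) = -8925 + \left(-10 + 21\right) = -8925 + 11 = -8914$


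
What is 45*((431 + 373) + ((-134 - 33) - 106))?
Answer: 23895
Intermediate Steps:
45*((431 + 373) + ((-134 - 33) - 106)) = 45*(804 + (-167 - 106)) = 45*(804 - 273) = 45*531 = 23895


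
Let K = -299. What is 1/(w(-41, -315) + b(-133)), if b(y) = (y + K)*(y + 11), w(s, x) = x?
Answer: 1/52389 ≈ 1.9088e-5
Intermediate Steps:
b(y) = (-299 + y)*(11 + y) (b(y) = (y - 299)*(y + 11) = (-299 + y)*(11 + y))
1/(w(-41, -315) + b(-133)) = 1/(-315 + (-3289 + (-133)² - 288*(-133))) = 1/(-315 + (-3289 + 17689 + 38304)) = 1/(-315 + 52704) = 1/52389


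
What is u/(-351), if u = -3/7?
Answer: 1/819 ≈ 0.0012210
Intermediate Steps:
u = -3/7 (u = -3*⅐ = -3/7 ≈ -0.42857)
u/(-351) = -3/7/(-351) = -3/7*(-1/351) = 1/819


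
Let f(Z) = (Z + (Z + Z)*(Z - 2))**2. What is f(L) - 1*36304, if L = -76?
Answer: 138732096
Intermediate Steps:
f(Z) = (Z + 2*Z*(-2 + Z))**2 (f(Z) = (Z + (2*Z)*(-2 + Z))**2 = (Z + 2*Z*(-2 + Z))**2)
f(L) - 1*36304 = (-76)**2*(-3 + 2*(-76))**2 - 1*36304 = 5776*(-3 - 152)**2 - 36304 = 5776*(-155)**2 - 36304 = 5776*24025 - 36304 = 138768400 - 36304 = 138732096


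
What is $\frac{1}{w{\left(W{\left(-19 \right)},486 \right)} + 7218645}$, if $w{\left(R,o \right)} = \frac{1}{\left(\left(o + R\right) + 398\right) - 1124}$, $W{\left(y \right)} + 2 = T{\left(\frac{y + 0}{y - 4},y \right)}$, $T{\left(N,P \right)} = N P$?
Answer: $\frac{5927}{42784908892} \approx 1.3853 \cdot 10^{-7}$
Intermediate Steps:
$W{\left(y \right)} = -2 + \frac{y^{2}}{-4 + y}$ ($W{\left(y \right)} = -2 + \frac{y + 0}{y - 4} y = -2 + \frac{y}{-4 + y} y = -2 + \frac{y^{2}}{-4 + y}$)
$w{\left(R,o \right)} = \frac{1}{-726 + R + o}$ ($w{\left(R,o \right)} = \frac{1}{\left(\left(R + o\right) + 398\right) - 1124} = \frac{1}{\left(398 + R + o\right) - 1124} = \frac{1}{-726 + R + o}$)
$\frac{1}{w{\left(W{\left(-19 \right)},486 \right)} + 7218645} = \frac{1}{\frac{1}{-726 + \frac{8 + \left(-19\right)^{2} - -38}{-4 - 19} + 486} + 7218645} = \frac{1}{\frac{1}{-726 + \frac{8 + 361 + 38}{-23} + 486} + 7218645} = \frac{1}{\frac{1}{-726 - \frac{407}{23} + 486} + 7218645} = \frac{1}{\frac{1}{- \frac{5927}{23}} + 7218645} = \frac{1}{- \frac{23}{5927} + 7218645} = \frac{1}{\frac{42784908892}{5927}} = \frac{5927}{42784908892}$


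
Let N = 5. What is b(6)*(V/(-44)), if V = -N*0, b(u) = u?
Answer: 0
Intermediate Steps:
V = 0 (V = -5*0 = -1*0 = 0)
b(6)*(V/(-44)) = 6*(0/(-44)) = 6*(0*(-1/44)) = 6*0 = 0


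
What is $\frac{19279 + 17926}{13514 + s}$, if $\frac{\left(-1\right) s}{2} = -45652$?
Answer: $\frac{5315}{14974} \approx 0.35495$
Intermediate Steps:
$s = 91304$ ($s = \left(-2\right) \left(-45652\right) = 91304$)
$\frac{19279 + 17926}{13514 + s} = \frac{19279 + 17926}{13514 + 91304} = \frac{37205}{104818} = 37205 \cdot \frac{1}{104818} = \frac{5315}{14974}$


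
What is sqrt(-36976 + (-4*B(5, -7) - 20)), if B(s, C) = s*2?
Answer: 2*I*sqrt(9259) ≈ 192.45*I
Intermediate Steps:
B(s, C) = 2*s
sqrt(-36976 + (-4*B(5, -7) - 20)) = sqrt(-36976 + (-8*5 - 20)) = sqrt(-36976 + (-4*10 - 20)) = sqrt(-36976 + (-40 - 20)) = sqrt(-36976 - 60) = sqrt(-37036) = 2*I*sqrt(9259)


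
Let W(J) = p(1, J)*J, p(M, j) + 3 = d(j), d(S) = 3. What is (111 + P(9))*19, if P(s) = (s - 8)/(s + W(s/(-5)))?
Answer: 19000/9 ≈ 2111.1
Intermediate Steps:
p(M, j) = 0 (p(M, j) = -3 + 3 = 0)
W(J) = 0 (W(J) = 0*J = 0)
P(s) = (-8 + s)/s (P(s) = (s - 8)/(s + 0) = (-8 + s)/s)
(111 + P(9))*19 = (111 + (-8 + 9)/9)*19 = (111 + (1/9)*1)*19 = (111 + 1/9)*19 = (1000/9)*19 = 19000/9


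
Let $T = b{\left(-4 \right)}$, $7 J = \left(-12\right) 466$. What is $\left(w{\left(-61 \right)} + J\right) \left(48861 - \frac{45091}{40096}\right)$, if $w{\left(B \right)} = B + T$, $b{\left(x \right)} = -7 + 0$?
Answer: $- \frac{2971932802105}{70168} \approx -4.2355 \cdot 10^{7}$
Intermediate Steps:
$b{\left(x \right)} = -7$
$J = - \frac{5592}{7}$ ($J = \frac{\left(-12\right) 466}{7} = \frac{1}{7} \left(-5592\right) = - \frac{5592}{7} \approx -798.86$)
$T = -7$
$w{\left(B \right)} = -7 + B$ ($w{\left(B \right)} = B - 7 = -7 + B$)
$\left(w{\left(-61 \right)} + J\right) \left(48861 - \frac{45091}{40096}\right) = \left(\left(-7 - 61\right) - \frac{5592}{7}\right) \left(48861 - \frac{45091}{40096}\right) = \left(-68 - \frac{5592}{7}\right) \left(48861 - \frac{45091}{40096}\right) = - \frac{6068 \left(48861 - \frac{45091}{40096}\right)}{7} = \left(- \frac{6068}{7}\right) \frac{1959085565}{40096} = - \frac{2971932802105}{70168}$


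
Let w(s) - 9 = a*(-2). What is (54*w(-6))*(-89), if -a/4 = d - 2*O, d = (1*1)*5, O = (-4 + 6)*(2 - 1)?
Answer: -81702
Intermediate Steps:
O = 2 (O = 2*1 = 2)
d = 5 (d = 1*5 = 5)
a = -4 (a = -4*(5 - 2*2) = -4*(5 - 4) = -4*1 = -4)
w(s) = 17 (w(s) = 9 - 4*(-2) = 9 + 8 = 17)
(54*w(-6))*(-89) = (54*17)*(-89) = 918*(-89) = -81702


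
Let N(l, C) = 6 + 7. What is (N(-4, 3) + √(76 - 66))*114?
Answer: 1482 + 114*√10 ≈ 1842.5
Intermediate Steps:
N(l, C) = 13
(N(-4, 3) + √(76 - 66))*114 = (13 + √(76 - 66))*114 = (13 + √10)*114 = 1482 + 114*√10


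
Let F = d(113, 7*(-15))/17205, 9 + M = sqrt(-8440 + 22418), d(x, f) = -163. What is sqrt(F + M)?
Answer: sqrt(-2666912640 + 296012025*sqrt(13978))/17205 ≈ 10.451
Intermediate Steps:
M = -9 + sqrt(13978) (M = -9 + sqrt(-8440 + 22418) = -9 + sqrt(13978) ≈ 109.23)
F = -163/17205 ≈ -0.0094740
sqrt(F + M) = sqrt(-163/17205 + (-9 + sqrt(13978))) = sqrt(-155008/17205 + sqrt(13978))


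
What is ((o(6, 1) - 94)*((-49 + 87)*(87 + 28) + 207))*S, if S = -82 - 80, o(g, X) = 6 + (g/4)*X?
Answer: 64137501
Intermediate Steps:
o(g, X) = 6 + X*g/4 (o(g, X) = 6 + (g*(¼))*X = 6 + (g/4)*X = 6 + X*g/4)
S = -162
((o(6, 1) - 94)*((-49 + 87)*(87 + 28) + 207))*S = (((6 + (¼)*1*6) - 94)*((-49 + 87)*(87 + 28) + 207))*(-162) = (((6 + 3/2) - 94)*(38*115 + 207))*(-162) = ((15/2 - 94)*(4370 + 207))*(-162) = -173/2*4577*(-162) = -791821/2*(-162) = 64137501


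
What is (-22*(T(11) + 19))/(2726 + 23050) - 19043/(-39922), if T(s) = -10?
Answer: 13415217/28584152 ≈ 0.46932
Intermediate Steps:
(-22*(T(11) + 19))/(2726 + 23050) - 19043/(-39922) = (-22*(-10 + 19))/(2726 + 23050) - 19043/(-39922) = -22*9/25776 - 19043*(-1/39922) = -198*1/25776 + 19043/39922 = -11/1432 + 19043/39922 = 13415217/28584152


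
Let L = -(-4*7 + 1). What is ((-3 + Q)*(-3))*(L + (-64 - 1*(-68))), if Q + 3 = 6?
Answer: 0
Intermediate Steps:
Q = 3 (Q = -3 + 6 = 3)
L = 27 (L = -(-28 + 1) = -1*(-27) = 27)
((-3 + Q)*(-3))*(L + (-64 - 1*(-68))) = ((-3 + 3)*(-3))*(27 + (-64 - 1*(-68))) = (0*(-3))*(27 + (-64 + 68)) = 0*(27 + 4) = 0*31 = 0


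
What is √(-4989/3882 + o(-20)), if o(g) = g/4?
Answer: I*√10524102/1294 ≈ 2.507*I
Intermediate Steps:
o(g) = g/4 (o(g) = g*(¼) = g/4)
√(-4989/3882 + o(-20)) = √(-4989/3882 + (¼)*(-20)) = √(-4989*1/3882 - 5) = √(-1663/1294 - 5) = √(-8133/1294) = I*√10524102/1294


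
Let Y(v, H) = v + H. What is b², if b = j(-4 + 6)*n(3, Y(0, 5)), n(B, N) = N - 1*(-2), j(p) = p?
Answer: 196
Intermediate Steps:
Y(v, H) = H + v
n(B, N) = 2 + N (n(B, N) = N + 2 = 2 + N)
b = 14 (b = (-4 + 6)*(2 + (5 + 0)) = 2*(2 + 5) = 2*7 = 14)
b² = 14² = 196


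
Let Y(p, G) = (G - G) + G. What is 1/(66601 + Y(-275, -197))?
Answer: 1/66404 ≈ 1.5059e-5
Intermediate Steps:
Y(p, G) = G (Y(p, G) = 0 + G = G)
1/(66601 + Y(-275, -197)) = 1/(66601 - 197) = 1/66404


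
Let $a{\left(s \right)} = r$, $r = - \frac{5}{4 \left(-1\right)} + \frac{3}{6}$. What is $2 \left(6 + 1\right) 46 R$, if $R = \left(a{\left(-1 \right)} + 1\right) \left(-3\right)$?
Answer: $-5313$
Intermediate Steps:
$r = \frac{7}{4}$ ($r = - \frac{5}{-4} + 3 \cdot \frac{1}{6} = \left(-5\right) \left(- \frac{1}{4}\right) + \frac{1}{2} = \frac{5}{4} + \frac{1}{2} = \frac{7}{4} \approx 1.75$)
$a{\left(s \right)} = \frac{7}{4}$
$R = - \frac{33}{4}$ ($R = \left(\frac{7}{4} + 1\right) \left(-3\right) = \frac{11}{4} \left(-3\right) = - \frac{33}{4} \approx -8.25$)
$2 \left(6 + 1\right) 46 R = 2 \left(6 + 1\right) 46 \left(- \frac{33}{4}\right) = 2 \cdot 7 \cdot 46 \left(- \frac{33}{4}\right) = 14 \cdot 46 \left(- \frac{33}{4}\right) = 644 \left(- \frac{33}{4}\right) = -5313$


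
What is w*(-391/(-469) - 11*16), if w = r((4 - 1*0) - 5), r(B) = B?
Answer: 82153/469 ≈ 175.17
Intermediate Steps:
w = -1 (w = (4 - 1*0) - 5 = (4 + 0) - 5 = 4 - 5 = -1)
w*(-391/(-469) - 11*16) = -(-391/(-469) - 11*16) = -(-391*(-1/469) - 176) = -(391/469 - 176) = -1*(-82153/469) = 82153/469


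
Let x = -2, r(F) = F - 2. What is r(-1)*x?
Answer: 6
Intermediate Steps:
r(F) = -2 + F
r(-1)*x = (-2 - 1)*(-2) = -3*(-2) = 6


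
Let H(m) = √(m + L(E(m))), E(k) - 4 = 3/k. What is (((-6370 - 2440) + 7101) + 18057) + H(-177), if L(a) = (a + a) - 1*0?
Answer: 16348 + I*√588407/59 ≈ 16348.0 + 13.001*I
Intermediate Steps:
E(k) = 4 + 3/k
L(a) = 2*a (L(a) = 2*a + 0 = 2*a)
H(m) = √(8 + m + 6/m) (H(m) = √(m + 2*(4 + 3/m)) = √(m + (8 + 6/m)) = √(8 + m + 6/m))
(((-6370 - 2440) + 7101) + 18057) + H(-177) = (((-6370 - 2440) + 7101) + 18057) + √(8 - 177 + 6/(-177)) = ((-8810 + 7101) + 18057) + √(8 - 177 + 6*(-1/177)) = (-1709 + 18057) + √(8 - 177 - 2/59) = 16348 + √(-9973/59) = 16348 + I*√588407/59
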